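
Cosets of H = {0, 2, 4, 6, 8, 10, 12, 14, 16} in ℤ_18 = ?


H = {0, 2, 4, 6, 8, 10, 12, 14, 16}, |H| = 9
Number of cosets = |G|/|H| = 18/9 = 2
0 + H = {0, 2, 4, 6, 8, 10, 12, 14, 16}
1 + H = {1, 3, 5, 7, 9, 11, 13, 15, 17}

Cosets: 0+H={0,2,4,6,8,10,12,14,16}; 1+H={1,3,5,7,9,11,13,15,17}


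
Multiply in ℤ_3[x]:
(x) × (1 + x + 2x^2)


Expand and collect like terms; reduce coefficients mod 3:
x^0: 0·1 = 0 ≡ 0 (mod 3)
x^1: 0·1 + 1·1 = 1 ≡ 1 (mod 3)
x^2: 0·2 + 1·1 = 1 ≡ 1 (mod 3)
x^3: 1·2 = 2 ≡ 2 (mod 3)
Result: x + x^2 + 2x^3

f · g = x + x^2 + 2x^3


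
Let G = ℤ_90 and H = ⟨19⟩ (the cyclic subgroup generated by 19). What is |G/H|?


|⟨19⟩| = n / gcd(19, 90) = 90 / 1 = 90
H is normal (ℤ_90 is abelian).
|G/H| = |G| / |H| = 90 / 90 = 1

|G/H| = 1


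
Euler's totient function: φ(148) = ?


Factor n: 148 = 2^2 × 37
φ(n) = n · ∏(1 - 1/p) over distinct primes p | n
φ(148) = 148 · (1 - 1/2) · (1 - 1/37) = 72

φ(148) = 72


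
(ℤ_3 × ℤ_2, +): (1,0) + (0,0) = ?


Operation: componentwise addition mod (3, 2)
(1,0) + (0,0) = ((a₁+b₁) mod 3, (a₂+b₂) mod 2) with a = (1,0), b = (0,0)

(1,0) + (0,0) = (1,0)


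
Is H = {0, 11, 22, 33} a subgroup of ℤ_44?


Subgroup test for H = {0, 11, 22, 33} in (ℤ_44, +):
(1) 0 ∈ H? Yes
(2) Closure: for all a,b ∈ H, (a+b) mod 44 ∈ H? Yes
(3) Inverses: for all a ∈ H, -a mod 44 ∈ H? Yes

Yes, H is a subgroup of ℤ_44


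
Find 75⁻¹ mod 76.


Use the extended Euclidean algorithm to write 1 = 75·s + 76·t; then s mod 76 is the inverse.
Euclidean algorithm:
  75 = 0·76 + 75
  76 = 1·75 + 1
  75 = 75·1 + 0
gcd(75,76) = 1
Back-substitution gives: 75·(-1) + 76·(1) = 1
So 75⁻¹ ≡ -1 ≡ 75 (mod 76)
Check: 75 × 75 = 5625 ≡ 1 (mod 76) ✓

75⁻¹ ≡ 75 (mod 76)


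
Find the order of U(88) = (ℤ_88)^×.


U(n) is the group of units mod n; |U(n)| = φ(n)
|U(88)| = φ(88) = 40

|U(88) = (ℤ_88)^×| = 40


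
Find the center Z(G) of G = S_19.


Z(G) = {g ∈ G | gx = xg for all x ∈ G}
S_n is non-abelian for n ≥ 3; Z(S_19) is trivial

Z(S_19) = {e}


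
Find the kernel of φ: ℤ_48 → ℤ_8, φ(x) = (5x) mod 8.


Kernel = preimage of identity
ker(φ) = {x ∈ ℤ_48 : 5x ≡ 0 (mod 8)}. Since 8 | 48, φ is well-defined. The kernel is the cyclic subgroup ⟨8⟩ of ℤ_48 (order 6), i.e. {0, 8, 16, 24, 32, 40}

ker(φ) = {0, 8, 16, 24, 32, 40}


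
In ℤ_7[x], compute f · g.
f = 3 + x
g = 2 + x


Expand and collect like terms; reduce coefficients mod 7:
x^0: 3·2 = 6 ≡ 6 (mod 7)
x^1: 3·1 + 1·2 = 5 ≡ 5 (mod 7)
x^2: 1·1 = 1 ≡ 1 (mod 7)
Result: 6 + 5x + x^2

f · g = 6 + 5x + x^2


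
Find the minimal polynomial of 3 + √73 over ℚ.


Let α = 3 + √73. Then α - 3 = √73, so (α - 3)² = 73, giving α² - 6α - 64 = 0. Degree 2 and α ∉ ℚ, so this is the minimal polynomial.

Minimal polynomial: x² - 6x - 64


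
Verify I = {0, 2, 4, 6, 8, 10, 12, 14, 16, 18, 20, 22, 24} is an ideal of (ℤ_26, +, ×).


Check ideal conditions for I = {0, 2, 4, 6, 8, 10, 12, 14, 16, 18, 20, 22, 24} in ℤ_26:
(1) I is an additive subgroup? Yes
(2) For r ∈ ℤ_26 and a ∈ I: r·a ∈ I? Yes

Yes, I is an ideal of ℤ_26


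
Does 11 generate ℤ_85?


g generates ℤ_n iff gcd(g, n) = 1
gcd(11, 85) = 1
Since gcd = 1, 11 is a generator.

Yes, 11 generates ℤ_85


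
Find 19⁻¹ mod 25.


Use the extended Euclidean algorithm to write 1 = 19·s + 25·t; then s mod 25 is the inverse.
Euclidean algorithm:
  19 = 0·25 + 19
  25 = 1·19 + 6
  19 = 3·6 + 1
  6 = 6·1 + 0
gcd(19,25) = 1
Back-substitution gives: 19·(4) + 25·(-3) = 1
So 19⁻¹ ≡ 4 ≡ 4 (mod 25)
Check: 19 × 4 = 76 ≡ 1 (mod 25) ✓

19⁻¹ ≡ 4 (mod 25)


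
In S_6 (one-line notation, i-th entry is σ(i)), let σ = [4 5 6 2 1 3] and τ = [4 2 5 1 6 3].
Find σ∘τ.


σ∘τ: apply τ first, then σ
1 →τ 4 →σ 2
2 →τ 2 →σ 5
3 →τ 5 →σ 1
4 →τ 1 →σ 4
5 →τ 6 →σ 3
6 →τ 3 →σ 6

σ∘τ = [2 5 1 4 3 6]


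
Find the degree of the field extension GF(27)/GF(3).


GF(27) = GF(3^3), so the extension degree is 3

[GF(27)/GF(3)] = 3


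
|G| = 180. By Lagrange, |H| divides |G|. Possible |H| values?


Lagrange's theorem: |H| divides |G|
|G| = 180
Divisors of 180: 1, 2, 3, 4, 5, 6, 9, 10, 12, 15, 18, 20, 30, 36, 45, 60, 90, 180

Possible subgroup orders: {1, 2, 3, 4, 5, 6, 9, 10, 12, 15, 18, 20, 30, 36, 45, 60, 90, 180}


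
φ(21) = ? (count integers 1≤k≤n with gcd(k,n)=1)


φ(n) = count of k ∈ {1,...,n} with gcd(k,n)=1
Coprimes to 21: {1, 2, 4, 5, 8, 10, 11, 13, 16, 17, 19, 20}
Count: 12

φ(21) = 12


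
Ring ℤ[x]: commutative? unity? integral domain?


Polynomial ring over ℤ (an integral domain) is a commutative integral domain with unity 1
Commutative: Yes
Integral domain: Yes
Has unity: Yes

ℤ[x]: Commutative=Yes, Unity=Yes


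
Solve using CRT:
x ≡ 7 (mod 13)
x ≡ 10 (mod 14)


m₁ = 13, m₂ = 14, gcd = 1, so CRT applies. M = m₁·m₂ = 182
Let M₁ = M/m₁ = 14, M₂ = M/m₂ = 13
Find y₁ ≡ M₁⁻¹ (mod m₁): 14⁻¹ ≡ 1 (mod 13)
Find y₂ ≡ M₂⁻¹ (mod m₂): 13⁻¹ ≡ 13 (mod 14)
x = a₁·M₁·y₁ + a₂·M₂·y₂ = 7·14·1 + 10·13·13 = 1788
Reduce mod 182: x ≡ 150
Check: 150 mod 13 = 7 ✓, 150 mod 14 = 10 ✓

x ≡ 150 (mod 182)


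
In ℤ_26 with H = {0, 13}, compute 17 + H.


17 + H = {17 + h (mod 26) : h ∈ H}
17+0=17, 17+13=4
17 + H = {4, 17} = 4 + H

17 + H = {4, 17}


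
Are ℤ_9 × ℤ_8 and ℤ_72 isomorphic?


Comparing ℤ_9 × ℤ_8 and ℤ_72:
gcd(9,8) = 1, so ℤ_9 × ℤ_8 ≅ ℤ_72 (CRT)

Yes, ℤ_9 × ℤ_8 ≅ ℤ_72


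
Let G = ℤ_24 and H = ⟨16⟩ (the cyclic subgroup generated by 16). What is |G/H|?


|⟨16⟩| = n / gcd(16, 24) = 24 / 8 = 3
H is normal (ℤ_24 is abelian).
|G/H| = |G| / |H| = 24 / 3 = 8

|G/H| = 8


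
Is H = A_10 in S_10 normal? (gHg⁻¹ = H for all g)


H = A_10 in S_10
A_10 has index 2 in S_10, and every subgroup of index 2 is normal

Yes, normal subgroup


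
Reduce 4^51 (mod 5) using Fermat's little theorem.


Fermat's little theorem: if p is prime and gcd(a,p)=1, then a^(p-1) ≡ 1 (mod p)
p = 5 is prime, gcd(4,5) = 1
Reduce exponent: 51 mod 4 = 3
So 4^51 ≡ 4^3 (mod 5)
4^3 mod 5 = 4

4^51 ≡ 4 (mod 5)


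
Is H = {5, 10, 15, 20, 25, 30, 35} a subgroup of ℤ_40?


Subgroup test for H = {5, 10, 15, 20, 25, 30, 35} in (ℤ_40, +):
(1) 0 ∈ H? No
(2) Closure: for all a,b ∈ H, (a+b) mod 40 ∈ H? No  [counterexample: 5 + 35 = 0 ∉ H]
(3) Inverses: for all a ∈ H, -a mod 40 ∈ H? Yes

No, H is not a subgroup of ℤ_40


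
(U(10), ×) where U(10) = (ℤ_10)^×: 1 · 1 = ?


Operation: multiplication mod 10
1 · 1 = (a × b) mod 10 with a = 1, b = 1

1 · 1 = 1


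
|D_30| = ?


|D_n| = 2n (n rotations and n reflections)
|D_30| = 2×30 = 60

|D_30| = 60


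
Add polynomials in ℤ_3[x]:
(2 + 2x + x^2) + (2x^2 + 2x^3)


Add coefficients mod 3:
x^0: 2 + 0 = 2 (mod 3)
x^1: 2 + 0 = 2 (mod 3)
x^2: 1 + 2 = 0 (mod 3)
x^3: 0 + 2 = 2 (mod 3)
Result: 2 + 2x + 2x^3

f + g = 2 + 2x + 2x^3


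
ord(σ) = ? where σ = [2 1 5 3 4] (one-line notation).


Cycle decomposition: (1 2) (3 5 4)
Cycle lengths: 2, 3
Order = lcm(2, 3) = 6

ord(σ) = 6


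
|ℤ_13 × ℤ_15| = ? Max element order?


|ℤ_13 × ℤ_15| = 13 × 15 = 195
Max element order = lcm(13,15) = 195
Cyclic? Yes (gcd=1)

|ℤ_13×ℤ_15| = 195, max element order = 195


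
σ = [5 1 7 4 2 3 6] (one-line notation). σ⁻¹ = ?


To find σ⁻¹, swap domain and range:
σ(1) = 5 → σ⁻¹(5) = 1
σ(2) = 1 → σ⁻¹(1) = 2
σ(3) = 7 → σ⁻¹(7) = 3
σ(4) = 4 → σ⁻¹(4) = 4
σ(5) = 2 → σ⁻¹(2) = 5
σ(6) = 3 → σ⁻¹(3) = 6
σ(7) = 6 → σ⁻¹(6) = 7

σ⁻¹ = [2 5 6 4 1 7 3]


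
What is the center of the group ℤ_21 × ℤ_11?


Z(G) = {g ∈ G | gx = xg for all x ∈ G}
Direct product of abelian groups is abelian, so Z(G) = G

Z(ℤ_21 × ℤ_11) = ℤ_21 × ℤ_11


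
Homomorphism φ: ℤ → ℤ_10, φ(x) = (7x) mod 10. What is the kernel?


Kernel = preimage of identity
ker(φ) = {x ∈ ℤ : 7x ≡ 0 (mod 10)}. gcd(7,10) = 1, so 7x ≡ 0 (mod 10) ⟺ x ≡ 0 (mod 10/1 = 10). Hence ker(φ) = 10ℤ

ker(φ) = 10ℤ


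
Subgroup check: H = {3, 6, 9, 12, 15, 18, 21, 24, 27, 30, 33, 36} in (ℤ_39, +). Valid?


Subgroup test for H = {3, 6, 9, 12, 15, 18, 21, 24, 27, 30, 33, 36} in (ℤ_39, +):
(1) 0 ∈ H? No
(2) Closure: for all a,b ∈ H, (a+b) mod 39 ∈ H? No  [counterexample: 3 + 36 = 0 ∉ H]
(3) Inverses: for all a ∈ H, -a mod 39 ∈ H? Yes

No, H is not a subgroup of ℤ_39


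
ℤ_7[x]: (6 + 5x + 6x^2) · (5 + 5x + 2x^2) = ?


Expand and collect like terms; reduce coefficients mod 7:
x^0: 6·5 = 30 ≡ 2 (mod 7)
x^1: 6·5 + 5·5 = 55 ≡ 6 (mod 7)
x^2: 6·2 + 5·5 + 6·5 = 67 ≡ 4 (mod 7)
x^3: 5·2 + 6·5 = 40 ≡ 5 (mod 7)
x^4: 6·2 = 12 ≡ 5 (mod 7)
Result: 2 + 6x + 4x^2 + 5x^3 + 5x^4

f · g = 2 + 6x + 4x^2 + 5x^3 + 5x^4


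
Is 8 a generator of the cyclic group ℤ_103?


g generates ℤ_n iff gcd(g, n) = 1
gcd(8, 103) = 1
Since gcd = 1, 8 is a generator.

Yes, 8 generates ℤ_103


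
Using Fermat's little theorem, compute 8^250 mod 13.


Fermat's little theorem: if p is prime and gcd(a,p)=1, then a^(p-1) ≡ 1 (mod p)
p = 13 is prime, gcd(8,13) = 1
Reduce exponent: 250 mod 12 = 10
So 8^250 ≡ 8^10 (mod 13)
8^10 mod 13 = 12

8^250 ≡ 12 (mod 13)


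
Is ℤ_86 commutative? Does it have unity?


ℤ_86 is a commutative ring with unity 1; 86 = 2×43 is composite, so 2·43 ≡ 0 gives zero divisors (not an integral domain)
Commutative: Yes
Integral domain: No
Has unity: Yes

ℤ_86: Commutative=Yes, Unity=Yes


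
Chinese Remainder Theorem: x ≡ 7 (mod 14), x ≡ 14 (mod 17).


m₁ = 14, m₂ = 17, gcd = 1, so CRT applies. M = m₁·m₂ = 238
Let M₁ = M/m₁ = 17, M₂ = M/m₂ = 14
Find y₁ ≡ M₁⁻¹ (mod m₁): 17⁻¹ ≡ 5 (mod 14)
Find y₂ ≡ M₂⁻¹ (mod m₂): 14⁻¹ ≡ 11 (mod 17)
x = a₁·M₁·y₁ + a₂·M₂·y₂ = 7·17·5 + 14·14·11 = 2751
Reduce mod 238: x ≡ 133
Check: 133 mod 14 = 7 ✓, 133 mod 17 = 14 ✓

x ≡ 133 (mod 238)


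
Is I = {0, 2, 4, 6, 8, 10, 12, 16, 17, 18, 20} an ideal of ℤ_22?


Check ideal conditions for I = {0, 2, 4, 6, 8, 10, 12, 16, 17, 18, 20} in ℤ_22:
(1) I is an additive subgroup? No
(2) For r ∈ ℤ_22 and a ∈ I: r·a ∈ I? No  [counterexample: r=2, a=18, r·a mod 22 = 14 ∉ I]

No, I is not an ideal of ℤ_22


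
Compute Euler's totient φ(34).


Factor n: 34 = 2 × 17
φ(n) = n · ∏(1 - 1/p) over distinct primes p | n
φ(34) = 34 · (1 - 1/2) · (1 - 1/17) = 16

φ(34) = 16


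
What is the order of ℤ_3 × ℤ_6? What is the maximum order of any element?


|ℤ_3 × ℤ_6| = 3 × 6 = 18
Max element order = lcm(3,6) = 6
Cyclic? No (gcd=3)

|ℤ_3×ℤ_6| = 18, max element order = 6


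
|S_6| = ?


|S_n| = n! (number of permutations of n symbols)
|S_6| = 6! = 720

|S_6| = 720


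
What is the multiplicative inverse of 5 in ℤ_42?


Use the extended Euclidean algorithm to write 1 = 5·s + 42·t; then s mod 42 is the inverse.
Euclidean algorithm:
  5 = 0·42 + 5
  42 = 8·5 + 2
  5 = 2·2 + 1
  2 = 2·1 + 0
gcd(5,42) = 1
Back-substitution gives: 5·(17) + 42·(-2) = 1
So 5⁻¹ ≡ 17 ≡ 17 (mod 42)
Check: 5 × 17 = 85 ≡ 1 (mod 42) ✓

5⁻¹ ≡ 17 (mod 42)


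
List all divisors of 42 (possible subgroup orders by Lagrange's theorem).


Lagrange's theorem: |H| divides |G|
|G| = 42
Divisors of 42: 1, 2, 3, 6, 7, 14, 21, 42

Possible subgroup orders: {1, 2, 3, 6, 7, 14, 21, 42}


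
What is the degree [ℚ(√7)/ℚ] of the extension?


√7 has minimal polynomial x² - 7 (irreducible over ℚ since 7 is squarefree)

[ℚ(√7)/ℚ] = 2


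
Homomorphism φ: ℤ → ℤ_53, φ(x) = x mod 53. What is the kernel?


Kernel = preimage of identity
ker(φ) = {x ∈ ℤ : x ≡ 0 (mod 53)} = 53ℤ = {0, ±53, ±106, ...}

ker(φ) = 53ℤ


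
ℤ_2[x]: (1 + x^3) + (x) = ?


Add coefficients mod 2:
x^0: 1 + 0 = 1 (mod 2)
x^1: 0 + 1 = 1 (mod 2)
x^2: 0 + 0 = 0 (mod 2)
x^3: 1 + 0 = 1 (mod 2)
Result: 1 + x + x^3

f + g = 1 + x + x^3


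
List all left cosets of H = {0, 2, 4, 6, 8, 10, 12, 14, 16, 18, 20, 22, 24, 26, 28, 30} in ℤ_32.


H = {0, 2, 4, 6, 8, 10, 12, 14, 16, 18, 20, 22, 24, 26, 28, 30}, |H| = 16
Number of cosets = |G|/|H| = 32/16 = 2
0 + H = {0, 2, 4, 6, 8, 10, 12, 14, 16, 18, 20, 22, 24, 26, 28, 30}
1 + H = {1, 3, 5, 7, 9, 11, 13, 15, 17, 19, 21, 23, 25, 27, 29, 31}

Cosets: 0+H={0,2,4,6,8,10,12,14,16,18,20,22,24,26,28,30}; 1+H={1,3,5,7,9,11,13,15,17,19,21,23,25,27,29,31}


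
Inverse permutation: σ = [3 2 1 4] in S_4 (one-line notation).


To find σ⁻¹, swap domain and range:
σ(1) = 3 → σ⁻¹(3) = 1
σ(2) = 2 → σ⁻¹(2) = 2
σ(3) = 1 → σ⁻¹(1) = 3
σ(4) = 4 → σ⁻¹(4) = 4

σ⁻¹ = [3 2 1 4]


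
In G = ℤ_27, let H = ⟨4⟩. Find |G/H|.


|⟨4⟩| = n / gcd(4, 27) = 27 / 1 = 27
H is normal (ℤ_27 is abelian).
|G/H| = |G| / |H| = 27 / 27 = 1

|G/H| = 1


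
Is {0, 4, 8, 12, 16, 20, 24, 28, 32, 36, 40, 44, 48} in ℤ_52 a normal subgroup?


H = {0, 4, 8, 12, 16, 20, 24, 28, 32, 36, 40, 44, 48} in ℤ_52
ℤ_52 is abelian; every subgroup of an abelian group is normal

Yes, normal subgroup


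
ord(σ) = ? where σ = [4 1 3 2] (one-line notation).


Cycle decomposition: (1 4 2)
Cycle lengths: 3
Order = lcm(3) = 3

ord(σ) = 3


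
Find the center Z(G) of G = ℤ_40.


Z(G) = {g ∈ G | gx = xg for all x ∈ G}
ℤ_40 is abelian, so Z(G) = G

Z(ℤ_40) = ℤ_40


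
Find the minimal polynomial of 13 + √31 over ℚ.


Let α = 13 + √31. Then α - 13 = √31, so (α - 13)² = 31, giving α² - 26α + 138 = 0. Degree 2 and α ∉ ℚ, so this is the minimal polynomial.

Minimal polynomial: x² - 26x + 138


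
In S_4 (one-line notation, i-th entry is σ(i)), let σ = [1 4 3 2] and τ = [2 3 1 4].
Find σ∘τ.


σ∘τ: apply τ first, then σ
1 →τ 2 →σ 4
2 →τ 3 →σ 3
3 →τ 1 →σ 1
4 →τ 4 →σ 2

σ∘τ = [4 3 1 2]


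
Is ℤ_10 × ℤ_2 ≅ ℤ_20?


Comparing ℤ_10 × ℤ_2 and ℤ_20:
gcd(10,2) = 2 ≠ 1. Max element order in ℤ_10×ℤ_2 is lcm(10,2) = 10 < 20, so it has no element of order 20

No, ℤ_10 × ℤ_2 ≇ ℤ_20


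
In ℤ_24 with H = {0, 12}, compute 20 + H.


20 + H = {20 + h (mod 24) : h ∈ H}
20+0=20, 20+12=8
20 + H = {8, 20} = 8 + H

20 + H = {8, 20}


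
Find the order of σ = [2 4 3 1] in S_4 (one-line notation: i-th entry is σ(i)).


Cycle decomposition: (1 2 4)
Cycle lengths: 3
Order = lcm(3) = 3

ord(σ) = 3


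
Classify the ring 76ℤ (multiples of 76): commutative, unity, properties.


76ℤ is a commutative ring under +,× but has no multiplicative identity (1 ∉ 76ℤ); it has no zero divisors, but without unity it is not an integral domain
Commutative: Yes
Integral domain: No
Has unity: No

76ℤ (multiples of 76): Commutative=Yes, Unity=No


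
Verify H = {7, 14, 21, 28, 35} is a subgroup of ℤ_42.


Subgroup test for H = {7, 14, 21, 28, 35} in (ℤ_42, +):
(1) 0 ∈ H? No
(2) Closure: for all a,b ∈ H, (a+b) mod 42 ∈ H? No  [counterexample: 7 + 35 = 0 ∉ H]
(3) Inverses: for all a ∈ H, -a mod 42 ∈ H? Yes

No, H is not a subgroup of ℤ_42


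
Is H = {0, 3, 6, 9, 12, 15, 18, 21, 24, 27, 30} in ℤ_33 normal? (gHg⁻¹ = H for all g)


H = {0, 3, 6, 9, 12, 15, 18, 21, 24, 27, 30} in ℤ_33
ℤ_33 is abelian; every subgroup of an abelian group is normal

Yes, normal subgroup


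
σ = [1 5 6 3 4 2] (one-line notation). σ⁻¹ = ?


To find σ⁻¹, swap domain and range:
σ(1) = 1 → σ⁻¹(1) = 1
σ(2) = 5 → σ⁻¹(5) = 2
σ(3) = 6 → σ⁻¹(6) = 3
σ(4) = 3 → σ⁻¹(3) = 4
σ(5) = 4 → σ⁻¹(4) = 5
σ(6) = 2 → σ⁻¹(2) = 6

σ⁻¹ = [1 6 4 5 2 3]


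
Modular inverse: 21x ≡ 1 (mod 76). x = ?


Use the extended Euclidean algorithm to write 1 = 21·s + 76·t; then s mod 76 is the inverse.
Euclidean algorithm:
  21 = 0·76 + 21
  76 = 3·21 + 13
  21 = 1·13 + 8
  13 = 1·8 + 5
  8 = 1·5 + 3
  5 = 1·3 + 2
  3 = 1·2 + 1
  2 = 2·1 + 0
gcd(21,76) = 1
Back-substitution gives: 21·(29) + 76·(-8) = 1
So 21⁻¹ ≡ 29 ≡ 29 (mod 76)
Check: 21 × 29 = 609 ≡ 1 (mod 76) ✓

21⁻¹ ≡ 29 (mod 76)


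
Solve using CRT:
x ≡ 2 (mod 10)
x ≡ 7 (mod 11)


m₁ = 10, m₂ = 11, gcd = 1, so CRT applies. M = m₁·m₂ = 110
Let M₁ = M/m₁ = 11, M₂ = M/m₂ = 10
Find y₁ ≡ M₁⁻¹ (mod m₁): 11⁻¹ ≡ 1 (mod 10)
Find y₂ ≡ M₂⁻¹ (mod m₂): 10⁻¹ ≡ 10 (mod 11)
x = a₁·M₁·y₁ + a₂·M₂·y₂ = 2·11·1 + 7·10·10 = 722
Reduce mod 110: x ≡ 62
Check: 62 mod 10 = 2 ✓, 62 mod 11 = 7 ✓

x ≡ 62 (mod 110)


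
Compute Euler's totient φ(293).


Factor n: 293 = 293
φ(n) = n · ∏(1 - 1/p) over distinct primes p | n
φ(293) = 293 · (1 - 1/293) = 292

φ(293) = 292


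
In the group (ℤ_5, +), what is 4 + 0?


Operation: addition mod 5
4 + 0 = (a + b) mod 5 with a = 4, b = 0

4 + 0 = 4


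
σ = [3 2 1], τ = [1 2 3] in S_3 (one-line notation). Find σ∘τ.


σ∘τ: apply τ first, then σ
1 →τ 1 →σ 3
2 →τ 2 →σ 2
3 →τ 3 →σ 1

σ∘τ = [3 2 1]


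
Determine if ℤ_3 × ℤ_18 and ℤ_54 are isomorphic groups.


Comparing ℤ_3 × ℤ_18 and ℤ_54:
gcd(3,18) = 3 ≠ 1. Max element order in ℤ_3×ℤ_18 is lcm(3,18) = 18 < 54, so it has no element of order 54

No, ℤ_3 × ℤ_18 ≇ ℤ_54


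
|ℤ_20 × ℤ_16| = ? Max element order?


|ℤ_20 × ℤ_16| = 20 × 16 = 320
Max element order = lcm(20,16) = 80
Cyclic? No (gcd=4)

|ℤ_20×ℤ_16| = 320, max element order = 80


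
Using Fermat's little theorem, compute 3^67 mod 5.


Fermat's little theorem: if p is prime and gcd(a,p)=1, then a^(p-1) ≡ 1 (mod p)
p = 5 is prime, gcd(3,5) = 1
Reduce exponent: 67 mod 4 = 3
So 3^67 ≡ 3^3 (mod 5)
3^3 mod 5 = 2

3^67 ≡ 2 (mod 5)


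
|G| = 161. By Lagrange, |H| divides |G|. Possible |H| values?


Lagrange's theorem: |H| divides |G|
|G| = 161
Divisors of 161: 1, 7, 23, 161

Possible subgroup orders: {1, 7, 23, 161}


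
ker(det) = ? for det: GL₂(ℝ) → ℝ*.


Kernel = preimage of identity
ker(det) = {A | det(A) = 1} = SL₂(ℝ)

ker(det) = SL₂(ℝ)


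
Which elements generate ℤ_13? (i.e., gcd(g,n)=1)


g generates ℤ_n iff gcd(g,n) = 1
Checking each g ∈ {1,...,12}:
gcd(1,13) = 1
gcd(2,13) = 1
gcd(3,13) = 1
gcd(4,13) = 1
gcd(5,13) = 1
gcd(6,13) = 1
gcd(7,13) = 1
gcd(8,13) = 1
gcd(9,13) = 1
gcd(10,13) = 1
gcd(11,13) = 1
gcd(12,13) = 1
Generators: {1, 2, 3, 4, 5, 6, 7, 8, 9, 10, 11, 12}
Number of generators = φ(13) = 12

Generators of ℤ_13 = {1, 2, 3, 4, 5, 6, 7, 8, 9, 10, 11, 12}


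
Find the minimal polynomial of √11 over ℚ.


√11 satisfies x² - 11 = 0, irreducible over ℚ since 11 is squarefree

Minimal polynomial: x² - 11


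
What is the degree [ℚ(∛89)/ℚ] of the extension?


∛89 has minimal polynomial x³ - 89 (irreducible over ℚ since 89 is not a perfect cube)

[ℚ(∛89)/ℚ] = 3


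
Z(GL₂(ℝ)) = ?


Z(G) = {g ∈ G | gx = xg for all x ∈ G}
Only scalar multiples of the identity commute with all invertible matrices

Z(GL₂(ℝ)) = {aI : a ∈ ℝ, a ≠ 0}


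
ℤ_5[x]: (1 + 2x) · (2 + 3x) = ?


Expand and collect like terms; reduce coefficients mod 5:
x^0: 1·2 = 2 ≡ 2 (mod 5)
x^1: 1·3 + 2·2 = 7 ≡ 2 (mod 5)
x^2: 2·3 = 6 ≡ 1 (mod 5)
Result: 2 + 2x + x^2

f · g = 2 + 2x + x^2


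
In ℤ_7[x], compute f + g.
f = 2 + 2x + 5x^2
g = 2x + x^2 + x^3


Add coefficients mod 7:
x^0: 2 + 0 = 2 (mod 7)
x^1: 2 + 2 = 4 (mod 7)
x^2: 5 + 1 = 6 (mod 7)
x^3: 0 + 1 = 1 (mod 7)
Result: 2 + 4x + 6x^2 + x^3

f + g = 2 + 4x + 6x^2 + x^3


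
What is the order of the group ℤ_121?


ℤ_n has n elements.

|ℤ_121| = 121


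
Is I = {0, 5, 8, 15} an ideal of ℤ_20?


Check ideal conditions for I = {0, 5, 8, 15} in ℤ_20:
(1) I is an additive subgroup? No
(2) For r ∈ ℤ_20 and a ∈ I: r·a ∈ I? No  [counterexample: r=2, a=5, r·a mod 20 = 10 ∉ I]

No, I is not an ideal of ℤ_20


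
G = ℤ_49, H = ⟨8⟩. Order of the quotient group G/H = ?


|⟨8⟩| = n / gcd(8, 49) = 49 / 1 = 49
H is normal (ℤ_49 is abelian).
|G/H| = |G| / |H| = 49 / 49 = 1

|G/H| = 1


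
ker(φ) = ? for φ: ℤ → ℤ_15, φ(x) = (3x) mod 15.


Kernel = preimage of identity
ker(φ) = {x ∈ ℤ : 3x ≡ 0 (mod 15)}. gcd(3,15) = 3, so 3x ≡ 0 (mod 15) ⟺ x ≡ 0 (mod 15/3 = 5). Hence ker(φ) = 5ℤ

ker(φ) = 5ℤ


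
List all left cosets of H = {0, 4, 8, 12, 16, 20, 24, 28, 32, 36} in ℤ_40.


H = {0, 4, 8, 12, 16, 20, 24, 28, 32, 36}, |H| = 10
Number of cosets = |G|/|H| = 40/10 = 4
0 + H = {0, 4, 8, 12, 16, 20, 24, 28, 32, 36}
1 + H = {1, 5, 9, 13, 17, 21, 25, 29, 33, 37}
2 + H = {2, 6, 10, 14, 18, 22, 26, 30, 34, 38}
3 + H = {3, 7, 11, 15, 19, 23, 27, 31, 35, 39}

Cosets: 0+H={0,4,8,12,16,20,24,28,32,36}; 1+H={1,5,9,13,17,21,25,29,33,37}; 2+H={2,6,10,14,18,22,26,30,34,38}; 3+H={3,7,11,15,19,23,27,31,35,39}


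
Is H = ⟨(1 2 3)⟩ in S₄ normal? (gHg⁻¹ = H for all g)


H = ⟨(1 2 3)⟩ in S₄
(1 4)(1 2 3)(1 4)⁻¹ = (4 2 3) ∉ ⟨(1 2 3)⟩

No, not a normal subgroup


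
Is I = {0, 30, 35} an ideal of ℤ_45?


Check ideal conditions for I = {0, 30, 35} in ℤ_45:
(1) I is an additive subgroup? No
(2) For r ∈ ℤ_45 and a ∈ I: r·a ∈ I? No  [counterexample: r=2, a=30, r·a mod 45 = 15 ∉ I]

No, I is not an ideal of ℤ_45


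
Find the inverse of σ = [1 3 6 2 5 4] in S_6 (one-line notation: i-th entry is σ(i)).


To find σ⁻¹, swap domain and range:
σ(1) = 1 → σ⁻¹(1) = 1
σ(2) = 3 → σ⁻¹(3) = 2
σ(3) = 6 → σ⁻¹(6) = 3
σ(4) = 2 → σ⁻¹(2) = 4
σ(5) = 5 → σ⁻¹(5) = 5
σ(6) = 4 → σ⁻¹(4) = 6

σ⁻¹ = [1 4 2 6 5 3]


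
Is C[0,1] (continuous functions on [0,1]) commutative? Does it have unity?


pointwise +,× is commutative with unity (constant 1); but bump functions with disjoint support multiply to 0 — zero divisors, so not an integral domain
Commutative: Yes
Integral domain: No
Has unity: Yes

C[0,1] (continuous functions on [0,1]): Commutative=Yes, Unity=Yes


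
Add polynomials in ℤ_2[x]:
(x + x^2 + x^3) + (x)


Add coefficients mod 2:
x^0: 0 + 0 = 0 (mod 2)
x^1: 1 + 1 = 0 (mod 2)
x^2: 1 + 0 = 1 (mod 2)
x^3: 1 + 0 = 1 (mod 2)
Result: x^2 + x^3

f + g = x^2 + x^3


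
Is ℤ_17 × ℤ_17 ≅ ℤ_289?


Comparing ℤ_17 × ℤ_17 and ℤ_289:
gcd(17,17) = 17 ≠ 1. Max element order in ℤ_17×ℤ_17 is lcm(17,17) = 17 < 289, so it has no element of order 289

No, ℤ_17 × ℤ_17 ≇ ℤ_289


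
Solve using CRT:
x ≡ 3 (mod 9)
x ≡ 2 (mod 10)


m₁ = 9, m₂ = 10, gcd = 1, so CRT applies. M = m₁·m₂ = 90
Let M₁ = M/m₁ = 10, M₂ = M/m₂ = 9
Find y₁ ≡ M₁⁻¹ (mod m₁): 10⁻¹ ≡ 1 (mod 9)
Find y₂ ≡ M₂⁻¹ (mod m₂): 9⁻¹ ≡ 9 (mod 10)
x = a₁·M₁·y₁ + a₂·M₂·y₂ = 3·10·1 + 2·9·9 = 192
Reduce mod 90: x ≡ 12
Check: 12 mod 9 = 3 ✓, 12 mod 10 = 2 ✓

x ≡ 12 (mod 90)


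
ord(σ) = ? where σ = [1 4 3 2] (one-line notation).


Cycle decomposition: (2 4)
Cycle lengths: 2
Order = lcm(2) = 2

ord(σ) = 2


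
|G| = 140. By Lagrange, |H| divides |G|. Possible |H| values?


Lagrange's theorem: |H| divides |G|
|G| = 140
Divisors of 140: 1, 2, 4, 5, 7, 10, 14, 20, 28, 35, 70, 140

Possible subgroup orders: {1, 2, 4, 5, 7, 10, 14, 20, 28, 35, 70, 140}


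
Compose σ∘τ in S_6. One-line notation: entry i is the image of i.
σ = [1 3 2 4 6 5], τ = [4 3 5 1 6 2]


σ∘τ: apply τ first, then σ
1 →τ 4 →σ 4
2 →τ 3 →σ 2
3 →τ 5 →σ 6
4 →τ 1 →σ 1
5 →τ 6 →σ 5
6 →τ 2 →σ 3

σ∘τ = [4 2 6 1 5 3]


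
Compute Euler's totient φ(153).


Factor n: 153 = 3^2 × 17
φ(n) = n · ∏(1 - 1/p) over distinct primes p | n
φ(153) = 153 · (1 - 1/3) · (1 - 1/17) = 96

φ(153) = 96


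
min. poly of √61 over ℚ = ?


√61 satisfies x² - 61 = 0, irreducible over ℚ since 61 is squarefree

Minimal polynomial: x² - 61


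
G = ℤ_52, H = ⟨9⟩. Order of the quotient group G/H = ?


|⟨9⟩| = n / gcd(9, 52) = 52 / 1 = 52
H is normal (ℤ_52 is abelian).
|G/H| = |G| / |H| = 52 / 52 = 1

|G/H| = 1


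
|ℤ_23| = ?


ℤ_n has n elements.

|ℤ_23| = 23


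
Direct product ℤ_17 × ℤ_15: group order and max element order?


|ℤ_17 × ℤ_15| = 17 × 15 = 255
Max element order = lcm(17,15) = 255
Cyclic? Yes (gcd=1)

|ℤ_17×ℤ_15| = 255, max element order = 255


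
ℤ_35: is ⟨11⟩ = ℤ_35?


g generates ℤ_n iff gcd(g, n) = 1
gcd(11, 35) = 1
Since gcd = 1, 11 is a generator.

Yes, 11 generates ℤ_35


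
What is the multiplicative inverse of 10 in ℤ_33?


Use the extended Euclidean algorithm to write 1 = 10·s + 33·t; then s mod 33 is the inverse.
Euclidean algorithm:
  10 = 0·33 + 10
  33 = 3·10 + 3
  10 = 3·3 + 1
  3 = 3·1 + 0
gcd(10,33) = 1
Back-substitution gives: 10·(10) + 33·(-3) = 1
So 10⁻¹ ≡ 10 ≡ 10 (mod 33)
Check: 10 × 10 = 100 ≡ 1 (mod 33) ✓

10⁻¹ ≡ 10 (mod 33)


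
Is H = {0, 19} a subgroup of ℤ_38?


Subgroup test for H = {0, 19} in (ℤ_38, +):
(1) 0 ∈ H? Yes
(2) Closure: for all a,b ∈ H, (a+b) mod 38 ∈ H? Yes
(3) Inverses: for all a ∈ H, -a mod 38 ∈ H? Yes

Yes, H is a subgroup of ℤ_38


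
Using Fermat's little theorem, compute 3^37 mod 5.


Fermat's little theorem: if p is prime and gcd(a,p)=1, then a^(p-1) ≡ 1 (mod p)
p = 5 is prime, gcd(3,5) = 1
Reduce exponent: 37 mod 4 = 1
So 3^37 ≡ 3^1 (mod 5)
3^1 mod 5 = 3

3^37 ≡ 3 (mod 5)


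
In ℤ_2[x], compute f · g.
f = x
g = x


Expand and collect like terms; reduce coefficients mod 2:
x^0: 0·0 = 0 ≡ 0 (mod 2)
x^1: 0·1 + 1·0 = 0 ≡ 0 (mod 2)
x^2: 1·1 = 1 ≡ 1 (mod 2)
Result: x^2

f · g = x^2


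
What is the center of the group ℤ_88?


Z(G) = {g ∈ G | gx = xg for all x ∈ G}
ℤ_88 is abelian, so Z(G) = G

Z(ℤ_88) = ℤ_88


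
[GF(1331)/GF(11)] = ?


GF(1331) = GF(11^3), so the extension degree is 3

[GF(1331)/GF(11)] = 3


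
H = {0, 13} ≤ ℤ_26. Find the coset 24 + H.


24 + H = {24 + h (mod 26) : h ∈ H}
24+0=24, 24+13=11
24 + H = {11, 24} = 11 + H

24 + H = {11, 24}


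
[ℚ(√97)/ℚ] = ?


√97 has minimal polynomial x² - 97 (irreducible over ℚ since 97 is squarefree)

[ℚ(√97)/ℚ] = 2


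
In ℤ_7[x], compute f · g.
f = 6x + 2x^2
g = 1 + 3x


Expand and collect like terms; reduce coefficients mod 7:
x^0: 0·1 = 0 ≡ 0 (mod 7)
x^1: 0·3 + 6·1 = 6 ≡ 6 (mod 7)
x^2: 6·3 + 2·1 = 20 ≡ 6 (mod 7)
x^3: 2·3 = 6 ≡ 6 (mod 7)
Result: 6x + 6x^2 + 6x^3

f · g = 6x + 6x^2 + 6x^3


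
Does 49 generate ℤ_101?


g generates ℤ_n iff gcd(g, n) = 1
gcd(49, 101) = 1
Since gcd = 1, 49 is a generator.

Yes, 49 generates ℤ_101


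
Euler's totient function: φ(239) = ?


Factor n: 239 = 239
φ(n) = n · ∏(1 - 1/p) over distinct primes p | n
φ(239) = 239 · (1 - 1/239) = 238

φ(239) = 238


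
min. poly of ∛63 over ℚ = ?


∛63 satisfies x³ - 63 = 0, irreducible over ℚ (no rational root; 63 is not a perfect cube)

Minimal polynomial: x³ - 63


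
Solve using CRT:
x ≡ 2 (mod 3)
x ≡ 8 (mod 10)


m₁ = 3, m₂ = 10, gcd = 1, so CRT applies. M = m₁·m₂ = 30
Let M₁ = M/m₁ = 10, M₂ = M/m₂ = 3
Find y₁ ≡ M₁⁻¹ (mod m₁): 10⁻¹ ≡ 1 (mod 3)
Find y₂ ≡ M₂⁻¹ (mod m₂): 3⁻¹ ≡ 7 (mod 10)
x = a₁·M₁·y₁ + a₂·M₂·y₂ = 2·10·1 + 8·3·7 = 188
Reduce mod 30: x ≡ 8
Check: 8 mod 3 = 2 ✓, 8 mod 10 = 8 ✓

x ≡ 8 (mod 30)


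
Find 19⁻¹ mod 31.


Use the extended Euclidean algorithm to write 1 = 19·s + 31·t; then s mod 31 is the inverse.
Euclidean algorithm:
  19 = 0·31 + 19
  31 = 1·19 + 12
  19 = 1·12 + 7
  12 = 1·7 + 5
  7 = 1·5 + 2
  5 = 2·2 + 1
  2 = 2·1 + 0
gcd(19,31) = 1
Back-substitution gives: 19·(-13) + 31·(8) = 1
So 19⁻¹ ≡ -13 ≡ 18 (mod 31)
Check: 19 × 18 = 342 ≡ 1 (mod 31) ✓

19⁻¹ ≡ 18 (mod 31)


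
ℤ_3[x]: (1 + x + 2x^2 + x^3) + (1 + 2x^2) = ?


Add coefficients mod 3:
x^0: 1 + 1 = 2 (mod 3)
x^1: 1 + 0 = 1 (mod 3)
x^2: 2 + 2 = 1 (mod 3)
x^3: 1 + 0 = 1 (mod 3)
Result: 2 + x + x^2 + x^3

f + g = 2 + x + x^2 + x^3


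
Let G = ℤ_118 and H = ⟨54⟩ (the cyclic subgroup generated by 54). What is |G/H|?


|⟨54⟩| = n / gcd(54, 118) = 118 / 2 = 59
H is normal (ℤ_118 is abelian).
|G/H| = |G| / |H| = 118 / 59 = 2

|G/H| = 2


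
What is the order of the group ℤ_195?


ℤ_n has n elements.

|ℤ_195| = 195


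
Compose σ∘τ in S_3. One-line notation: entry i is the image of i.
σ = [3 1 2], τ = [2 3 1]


σ∘τ: apply τ first, then σ
1 →τ 2 →σ 1
2 →τ 3 →σ 2
3 →τ 1 →σ 3

σ∘τ = [1 2 3]


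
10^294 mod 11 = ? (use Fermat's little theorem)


Fermat's little theorem: if p is prime and gcd(a,p)=1, then a^(p-1) ≡ 1 (mod p)
p = 11 is prime, gcd(10,11) = 1
Reduce exponent: 294 mod 10 = 4
So 10^294 ≡ 10^4 (mod 11)
10^4 mod 11 = 1

10^294 ≡ 1 (mod 11)


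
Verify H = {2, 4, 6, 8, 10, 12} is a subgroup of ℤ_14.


Subgroup test for H = {2, 4, 6, 8, 10, 12} in (ℤ_14, +):
(1) 0 ∈ H? No
(2) Closure: for all a,b ∈ H, (a+b) mod 14 ∈ H? No  [counterexample: 2 + 12 = 0 ∉ H]
(3) Inverses: for all a ∈ H, -a mod 14 ∈ H? Yes

No, H is not a subgroup of ℤ_14


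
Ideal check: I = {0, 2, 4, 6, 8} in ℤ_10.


Check ideal conditions for I = {0, 2, 4, 6, 8} in ℤ_10:
(1) I is an additive subgroup? Yes
(2) For r ∈ ℤ_10 and a ∈ I: r·a ∈ I? Yes

Yes, I is an ideal of ℤ_10


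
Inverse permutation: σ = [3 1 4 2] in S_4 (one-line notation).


To find σ⁻¹, swap domain and range:
σ(1) = 3 → σ⁻¹(3) = 1
σ(2) = 1 → σ⁻¹(1) = 2
σ(3) = 4 → σ⁻¹(4) = 3
σ(4) = 2 → σ⁻¹(2) = 4

σ⁻¹ = [2 4 1 3]


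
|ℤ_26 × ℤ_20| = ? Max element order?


|ℤ_26 × ℤ_20| = 26 × 20 = 520
Max element order = lcm(26,20) = 260
Cyclic? No (gcd=2)

|ℤ_26×ℤ_20| = 520, max element order = 260


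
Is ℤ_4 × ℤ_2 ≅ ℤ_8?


Comparing ℤ_4 × ℤ_2 and ℤ_8:
gcd(4,2) = 2 ≠ 1. Max element order in ℤ_4×ℤ_2 is lcm(4,2) = 4 < 8, so it has no element of order 8

No, ℤ_4 × ℤ_2 ≇ ℤ_8


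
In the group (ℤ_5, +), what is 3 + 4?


Operation: addition mod 5
3 + 4 = (a + b) mod 5 with a = 3, b = 4

3 + 4 = 2


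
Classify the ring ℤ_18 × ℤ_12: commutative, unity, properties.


Direct product ring; commutative with unity (1,1); but (1,0)·(0,1) = (0,0) gives zero divisors, so not an integral domain
Commutative: Yes
Integral domain: No
Has unity: Yes

ℤ_18 × ℤ_12: Commutative=Yes, Unity=Yes


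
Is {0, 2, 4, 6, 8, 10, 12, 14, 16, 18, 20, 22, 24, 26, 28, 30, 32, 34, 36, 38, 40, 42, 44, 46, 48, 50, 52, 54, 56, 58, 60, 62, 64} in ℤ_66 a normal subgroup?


H = {0, 2, 4, 6, 8, 10, 12, 14, 16, 18, 20, 22, 24, 26, 28, 30, 32, 34, 36, 38, 40, 42, 44, 46, 48, 50, 52, 54, 56, 58, 60, 62, 64} in ℤ_66
ℤ_66 is abelian; every subgroup of an abelian group is normal

Yes, normal subgroup


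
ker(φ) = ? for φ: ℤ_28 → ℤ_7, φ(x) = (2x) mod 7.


Kernel = preimage of identity
ker(φ) = {x ∈ ℤ_28 : 2x ≡ 0 (mod 7)}. Since 7 | 28, φ is well-defined. The kernel is the cyclic subgroup ⟨7⟩ of ℤ_28 (order 4), i.e. {0, 7, 14, 21}

ker(φ) = {0, 7, 14, 21}


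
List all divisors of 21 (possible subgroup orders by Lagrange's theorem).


Lagrange's theorem: |H| divides |G|
|G| = 21
Divisors of 21: 1, 3, 7, 21

Possible subgroup orders: {1, 3, 7, 21}


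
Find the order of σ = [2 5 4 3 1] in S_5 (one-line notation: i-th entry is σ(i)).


Cycle decomposition: (1 2 5) (3 4)
Cycle lengths: 3, 2
Order = lcm(3, 2) = 6

ord(σ) = 6


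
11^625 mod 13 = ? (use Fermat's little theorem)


Fermat's little theorem: if p is prime and gcd(a,p)=1, then a^(p-1) ≡ 1 (mod p)
p = 13 is prime, gcd(11,13) = 1
Reduce exponent: 625 mod 12 = 1
So 11^625 ≡ 11^1 (mod 13)
11^1 mod 13 = 11

11^625 ≡ 11 (mod 13)


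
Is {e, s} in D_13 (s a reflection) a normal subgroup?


H = {e, s} in D_13 (s a reflection)
r·s·r⁻¹ = sr⁻² ≠ s for n ≥ 3, so {e, s} is not closed under conjugation

No, not a normal subgroup


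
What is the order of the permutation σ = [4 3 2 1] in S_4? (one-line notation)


Cycle decomposition: (1 4) (2 3)
Cycle lengths: 2, 2
Order = lcm(2, 2) = 2

ord(σ) = 2


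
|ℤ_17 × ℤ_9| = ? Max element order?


|ℤ_17 × ℤ_9| = 17 × 9 = 153
Max element order = lcm(17,9) = 153
Cyclic? Yes (gcd=1)

|ℤ_17×ℤ_9| = 153, max element order = 153


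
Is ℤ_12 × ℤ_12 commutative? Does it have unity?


Direct product ring; commutative with unity (1,1); but (1,0)·(0,1) = (0,0) gives zero divisors, so not an integral domain
Commutative: Yes
Integral domain: No
Has unity: Yes

ℤ_12 × ℤ_12: Commutative=Yes, Unity=Yes


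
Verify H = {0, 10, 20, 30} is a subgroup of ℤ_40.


Subgroup test for H = {0, 10, 20, 30} in (ℤ_40, +):
(1) 0 ∈ H? Yes
(2) Closure: for all a,b ∈ H, (a+b) mod 40 ∈ H? Yes
(3) Inverses: for all a ∈ H, -a mod 40 ∈ H? Yes

Yes, H is a subgroup of ℤ_40


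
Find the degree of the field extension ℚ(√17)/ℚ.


√17 has minimal polynomial x² - 17 (irreducible over ℚ since 17 is squarefree)

[ℚ(√17)/ℚ] = 2


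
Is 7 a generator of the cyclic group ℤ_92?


g generates ℤ_n iff gcd(g, n) = 1
gcd(7, 92) = 1
Since gcd = 1, 7 is a generator.

Yes, 7 generates ℤ_92


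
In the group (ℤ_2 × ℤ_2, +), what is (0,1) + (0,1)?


Operation: componentwise addition mod (2, 2)
(0,1) + (0,1) = ((a₁+b₁) mod 2, (a₂+b₂) mod 2) with a = (0,1), b = (0,1)

(0,1) + (0,1) = (0,0)


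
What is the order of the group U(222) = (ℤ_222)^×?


U(n) is the group of units mod n; |U(n)| = φ(n)
|U(222)| = φ(222) = 72

|U(222) = (ℤ_222)^×| = 72


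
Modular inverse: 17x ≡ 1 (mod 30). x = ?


Use the extended Euclidean algorithm to write 1 = 17·s + 30·t; then s mod 30 is the inverse.
Euclidean algorithm:
  17 = 0·30 + 17
  30 = 1·17 + 13
  17 = 1·13 + 4
  13 = 3·4 + 1
  4 = 4·1 + 0
gcd(17,30) = 1
Back-substitution gives: 17·(-7) + 30·(4) = 1
So 17⁻¹ ≡ -7 ≡ 23 (mod 30)
Check: 17 × 23 = 391 ≡ 1 (mod 30) ✓

17⁻¹ ≡ 23 (mod 30)


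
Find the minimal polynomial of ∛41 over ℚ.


∛41 satisfies x³ - 41 = 0, irreducible over ℚ (no rational root; 41 is not a perfect cube)

Minimal polynomial: x³ - 41


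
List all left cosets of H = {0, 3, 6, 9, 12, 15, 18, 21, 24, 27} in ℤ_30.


H = {0, 3, 6, 9, 12, 15, 18, 21, 24, 27}, |H| = 10
Number of cosets = |G|/|H| = 30/10 = 3
0 + H = {0, 3, 6, 9, 12, 15, 18, 21, 24, 27}
1 + H = {1, 4, 7, 10, 13, 16, 19, 22, 25, 28}
2 + H = {2, 5, 8, 11, 14, 17, 20, 23, 26, 29}

Cosets: 0+H={0,3,6,9,12,15,18,21,24,27}; 1+H={1,4,7,10,13,16,19,22,25,28}; 2+H={2,5,8,11,14,17,20,23,26,29}


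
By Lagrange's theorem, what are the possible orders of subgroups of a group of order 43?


Lagrange's theorem: |H| divides |G|
|G| = 43
Divisors of 43: 1, 43

Possible subgroup orders: {1, 43}


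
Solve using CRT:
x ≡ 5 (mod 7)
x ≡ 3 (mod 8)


m₁ = 7, m₂ = 8, gcd = 1, so CRT applies. M = m₁·m₂ = 56
Let M₁ = M/m₁ = 8, M₂ = M/m₂ = 7
Find y₁ ≡ M₁⁻¹ (mod m₁): 8⁻¹ ≡ 1 (mod 7)
Find y₂ ≡ M₂⁻¹ (mod m₂): 7⁻¹ ≡ 7 (mod 8)
x = a₁·M₁·y₁ + a₂·M₂·y₂ = 5·8·1 + 3·7·7 = 187
Reduce mod 56: x ≡ 19
Check: 19 mod 7 = 5 ✓, 19 mod 8 = 3 ✓

x ≡ 19 (mod 56)


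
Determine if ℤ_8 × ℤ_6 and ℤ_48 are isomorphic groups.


Comparing ℤ_8 × ℤ_6 and ℤ_48:
gcd(8,6) = 2 ≠ 1. Max element order in ℤ_8×ℤ_6 is lcm(8,6) = 24 < 48, so it has no element of order 48

No, ℤ_8 × ℤ_6 ≇ ℤ_48


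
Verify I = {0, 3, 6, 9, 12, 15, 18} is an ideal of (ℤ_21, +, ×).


Check ideal conditions for I = {0, 3, 6, 9, 12, 15, 18} in ℤ_21:
(1) I is an additive subgroup? Yes
(2) For r ∈ ℤ_21 and a ∈ I: r·a ∈ I? Yes

Yes, I is an ideal of ℤ_21


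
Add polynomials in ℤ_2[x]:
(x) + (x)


Add coefficients mod 2:
x^0: 0 + 0 = 0 (mod 2)
x^1: 1 + 1 = 0 (mod 2)
Result: 0

f + g = 0


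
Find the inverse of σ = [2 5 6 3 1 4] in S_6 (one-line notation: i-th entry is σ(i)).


To find σ⁻¹, swap domain and range:
σ(1) = 2 → σ⁻¹(2) = 1
σ(2) = 5 → σ⁻¹(5) = 2
σ(3) = 6 → σ⁻¹(6) = 3
σ(4) = 3 → σ⁻¹(3) = 4
σ(5) = 1 → σ⁻¹(1) = 5
σ(6) = 4 → σ⁻¹(4) = 6

σ⁻¹ = [5 1 4 6 2 3]


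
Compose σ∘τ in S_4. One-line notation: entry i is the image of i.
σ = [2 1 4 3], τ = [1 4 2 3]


σ∘τ: apply τ first, then σ
1 →τ 1 →σ 2
2 →τ 4 →σ 3
3 →τ 2 →σ 1
4 →τ 3 →σ 4

σ∘τ = [2 3 1 4]


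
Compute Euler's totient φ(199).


Factor n: 199 = 199
φ(n) = n · ∏(1 - 1/p) over distinct primes p | n
φ(199) = 199 · (1 - 1/199) = 198

φ(199) = 198


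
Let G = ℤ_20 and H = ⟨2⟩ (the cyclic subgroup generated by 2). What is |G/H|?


|⟨2⟩| = n / gcd(2, 20) = 20 / 2 = 10
H is normal (ℤ_20 is abelian).
|G/H| = |G| / |H| = 20 / 10 = 2

|G/H| = 2


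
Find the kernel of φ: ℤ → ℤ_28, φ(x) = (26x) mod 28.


Kernel = preimage of identity
ker(φ) = {x ∈ ℤ : 26x ≡ 0 (mod 28)}. gcd(26,28) = 2, so 26x ≡ 0 (mod 28) ⟺ x ≡ 0 (mod 28/2 = 14). Hence ker(φ) = 14ℤ

ker(φ) = 14ℤ


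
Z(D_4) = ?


Z(G) = {g ∈ G | gx = xg for all x ∈ G}
For even n, Z(D_n) = {e, r^(n/2)}: the 180° rotation r^2 commutes with every reflection and rotation

Z(D_4) = {e, r^2}


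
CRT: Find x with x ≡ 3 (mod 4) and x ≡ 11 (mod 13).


m₁ = 4, m₂ = 13, gcd = 1, so CRT applies. M = m₁·m₂ = 52
Let M₁ = M/m₁ = 13, M₂ = M/m₂ = 4
Find y₁ ≡ M₁⁻¹ (mod m₁): 13⁻¹ ≡ 1 (mod 4)
Find y₂ ≡ M₂⁻¹ (mod m₂): 4⁻¹ ≡ 10 (mod 13)
x = a₁·M₁·y₁ + a₂·M₂·y₂ = 3·13·1 + 11·4·10 = 479
Reduce mod 52: x ≡ 11
Check: 11 mod 4 = 3 ✓, 11 mod 13 = 11 ✓

x ≡ 11 (mod 52)


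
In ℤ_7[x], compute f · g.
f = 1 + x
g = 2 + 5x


Expand and collect like terms; reduce coefficients mod 7:
x^0: 1·2 = 2 ≡ 2 (mod 7)
x^1: 1·5 + 1·2 = 7 ≡ 0 (mod 7)
x^2: 1·5 = 5 ≡ 5 (mod 7)
Result: 2 + 5x^2

f · g = 2 + 5x^2


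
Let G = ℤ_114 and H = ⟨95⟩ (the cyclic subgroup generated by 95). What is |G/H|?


|⟨95⟩| = n / gcd(95, 114) = 114 / 19 = 6
H is normal (ℤ_114 is abelian).
|G/H| = |G| / |H| = 114 / 6 = 19

|G/H| = 19


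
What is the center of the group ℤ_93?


Z(G) = {g ∈ G | gx = xg for all x ∈ G}
ℤ_93 is abelian, so Z(G) = G

Z(ℤ_93) = ℤ_93


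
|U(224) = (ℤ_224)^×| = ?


U(n) is the group of units mod n; |U(n)| = φ(n)
|U(224)| = φ(224) = 96

|U(224) = (ℤ_224)^×| = 96


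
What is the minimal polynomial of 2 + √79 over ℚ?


Let α = 2 + √79. Then α - 2 = √79, so (α - 2)² = 79, giving α² - 4α - 75 = 0. Degree 2 and α ∉ ℚ, so this is the minimal polynomial.

Minimal polynomial: x² - 4x - 75


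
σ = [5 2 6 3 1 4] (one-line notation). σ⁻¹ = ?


To find σ⁻¹, swap domain and range:
σ(1) = 5 → σ⁻¹(5) = 1
σ(2) = 2 → σ⁻¹(2) = 2
σ(3) = 6 → σ⁻¹(6) = 3
σ(4) = 3 → σ⁻¹(3) = 4
σ(5) = 1 → σ⁻¹(1) = 5
σ(6) = 4 → σ⁻¹(4) = 6

σ⁻¹ = [5 2 4 6 1 3]


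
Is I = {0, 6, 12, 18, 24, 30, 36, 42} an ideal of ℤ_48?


Check ideal conditions for I = {0, 6, 12, 18, 24, 30, 36, 42} in ℤ_48:
(1) I is an additive subgroup? Yes
(2) For r ∈ ℤ_48 and a ∈ I: r·a ∈ I? Yes

Yes, I is an ideal of ℤ_48
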